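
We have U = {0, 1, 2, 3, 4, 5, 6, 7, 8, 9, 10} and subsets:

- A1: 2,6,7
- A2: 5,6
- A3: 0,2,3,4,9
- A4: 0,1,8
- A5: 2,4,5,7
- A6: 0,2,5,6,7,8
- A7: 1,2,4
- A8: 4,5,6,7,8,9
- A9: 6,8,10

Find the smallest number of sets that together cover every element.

4

A3, A4, A5, A9 together cover {0, 1, 2, 3, 4, 5, 6, 7, 8, 9, 10} — every element.
No 3 of the 9 sets cover everything (all 84 triples fall short), so 4 is minimum.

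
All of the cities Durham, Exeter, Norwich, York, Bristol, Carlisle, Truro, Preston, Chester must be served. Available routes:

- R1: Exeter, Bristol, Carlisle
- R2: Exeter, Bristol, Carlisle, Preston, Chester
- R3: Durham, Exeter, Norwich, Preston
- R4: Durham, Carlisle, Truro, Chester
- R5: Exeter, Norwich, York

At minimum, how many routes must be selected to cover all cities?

R2, R4, R5 together cover {Durham, Exeter, Norwich, York, Bristol, Carlisle, Truro, Preston, Chester} — every city.
No 2 of the 5 routes cover everything (all 10 pairs fall short), so 3 is minimum.

3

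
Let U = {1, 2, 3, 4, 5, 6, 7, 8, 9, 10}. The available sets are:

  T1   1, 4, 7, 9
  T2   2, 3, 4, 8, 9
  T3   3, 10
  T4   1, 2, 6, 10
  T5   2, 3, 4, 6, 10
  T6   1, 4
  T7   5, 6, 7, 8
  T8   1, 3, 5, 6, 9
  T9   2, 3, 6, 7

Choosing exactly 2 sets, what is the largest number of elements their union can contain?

Choosing T1, T5 covers {1, 2, 3, 4, 6, 7, 9, 10} — 8 elements.
No choice of 2 sets does better; here 5, 8 are left uncovered.

8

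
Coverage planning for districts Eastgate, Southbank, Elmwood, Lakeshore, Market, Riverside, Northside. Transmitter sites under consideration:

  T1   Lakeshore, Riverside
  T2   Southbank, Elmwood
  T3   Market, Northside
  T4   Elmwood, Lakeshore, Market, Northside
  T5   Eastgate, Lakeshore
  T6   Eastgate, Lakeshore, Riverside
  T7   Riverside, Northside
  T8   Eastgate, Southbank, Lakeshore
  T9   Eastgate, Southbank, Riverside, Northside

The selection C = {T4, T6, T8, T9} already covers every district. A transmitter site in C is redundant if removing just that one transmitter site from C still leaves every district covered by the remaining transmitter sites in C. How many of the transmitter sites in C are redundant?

3

Drop T4: Elmwood, Market uncovered — not redundant.
Drop T6: the rest still cover every district — redundant.
Drop T8: the rest still cover every district — redundant.
Drop T9: the rest still cover every district — redundant.
3 redundant: T6, T8, T9.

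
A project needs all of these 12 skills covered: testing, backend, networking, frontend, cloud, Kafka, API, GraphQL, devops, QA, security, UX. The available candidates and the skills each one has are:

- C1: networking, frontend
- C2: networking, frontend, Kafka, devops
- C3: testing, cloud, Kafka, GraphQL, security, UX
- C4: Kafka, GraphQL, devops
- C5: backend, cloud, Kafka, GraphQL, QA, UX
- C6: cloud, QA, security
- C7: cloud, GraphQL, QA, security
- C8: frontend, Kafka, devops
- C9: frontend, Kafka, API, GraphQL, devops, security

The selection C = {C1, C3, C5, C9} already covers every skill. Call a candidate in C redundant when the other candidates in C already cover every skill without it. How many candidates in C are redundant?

Drop C1: networking uncovered — not redundant.
Drop C3: testing uncovered — not redundant.
Drop C5: backend, QA uncovered — not redundant.
Drop C9: API, devops uncovered — not redundant.
None of the candidates in C is redundant.

0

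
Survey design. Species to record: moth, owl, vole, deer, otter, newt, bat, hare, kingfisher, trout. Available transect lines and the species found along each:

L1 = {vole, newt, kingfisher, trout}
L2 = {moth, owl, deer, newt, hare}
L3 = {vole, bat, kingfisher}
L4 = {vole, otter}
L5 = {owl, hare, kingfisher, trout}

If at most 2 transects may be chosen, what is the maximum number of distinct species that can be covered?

8

Choosing L1, L2 covers {moth, owl, vole, deer, newt, hare, kingfisher, trout} — 8 species.
No choice of 2 transects does better; here otter, bat are left uncovered.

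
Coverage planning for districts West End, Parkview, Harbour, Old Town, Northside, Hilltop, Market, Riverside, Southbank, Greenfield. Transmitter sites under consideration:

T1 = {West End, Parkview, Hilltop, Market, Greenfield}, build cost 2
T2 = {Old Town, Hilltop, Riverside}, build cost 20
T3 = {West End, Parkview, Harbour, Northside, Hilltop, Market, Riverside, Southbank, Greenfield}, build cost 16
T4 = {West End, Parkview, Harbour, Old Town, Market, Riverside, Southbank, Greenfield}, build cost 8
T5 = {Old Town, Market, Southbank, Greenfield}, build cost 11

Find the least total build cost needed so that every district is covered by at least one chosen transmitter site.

24

T3, T4 cover every district at build cost 16 + 8 = 24.
Any cover uses at least 2 transmitter sites; among all covering selections none totals below 24.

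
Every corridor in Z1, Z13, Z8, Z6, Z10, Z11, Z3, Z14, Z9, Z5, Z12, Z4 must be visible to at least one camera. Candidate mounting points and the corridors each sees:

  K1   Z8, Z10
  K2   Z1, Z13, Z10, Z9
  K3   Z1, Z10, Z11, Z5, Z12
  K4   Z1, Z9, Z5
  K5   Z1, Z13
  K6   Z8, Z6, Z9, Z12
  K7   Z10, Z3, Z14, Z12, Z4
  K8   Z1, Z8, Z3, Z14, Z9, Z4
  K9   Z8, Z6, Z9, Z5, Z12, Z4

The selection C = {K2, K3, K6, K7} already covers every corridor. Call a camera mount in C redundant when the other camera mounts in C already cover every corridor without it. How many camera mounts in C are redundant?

0

Drop K2: Z13 uncovered — not redundant.
Drop K3: Z11, Z5 uncovered — not redundant.
Drop K6: Z8, Z6 uncovered — not redundant.
Drop K7: Z3, Z14, Z4 uncovered — not redundant.
None of the camera mounts in C is redundant.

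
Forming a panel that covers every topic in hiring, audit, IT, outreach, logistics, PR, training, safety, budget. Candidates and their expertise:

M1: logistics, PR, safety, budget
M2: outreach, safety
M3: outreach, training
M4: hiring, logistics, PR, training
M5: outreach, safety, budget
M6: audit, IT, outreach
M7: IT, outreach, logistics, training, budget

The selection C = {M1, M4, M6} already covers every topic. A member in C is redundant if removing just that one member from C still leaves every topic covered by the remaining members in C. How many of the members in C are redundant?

0

Drop M1: safety, budget uncovered — not redundant.
Drop M4: hiring, training uncovered — not redundant.
Drop M6: audit, IT, outreach uncovered — not redundant.
None of the members in C is redundant.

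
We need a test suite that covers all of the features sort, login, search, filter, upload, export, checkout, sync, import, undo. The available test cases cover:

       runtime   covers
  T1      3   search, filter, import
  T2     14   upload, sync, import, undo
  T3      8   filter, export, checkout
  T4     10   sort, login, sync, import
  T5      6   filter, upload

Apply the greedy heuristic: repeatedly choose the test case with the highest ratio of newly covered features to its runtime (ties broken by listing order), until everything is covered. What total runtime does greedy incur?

Pick 1: T1 adds 3 new (search, filter, import) at runtime 3 (ratio 3/3).
Pick 2: T4 adds 3 new (sort, login, sync) at runtime 10 (ratio 3/10).
Pick 3: T3 adds 2 new (export, checkout) at runtime 8 (ratio 2/8).
Pick 4: T5 adds 1 new (upload) at runtime 6 (ratio 1/6).
Pick 5: T2 adds 1 new (undo) at runtime 14 (ratio 1/14).
Greedy total runtime: 3 + 10 + 8 + 6 + 14 = 41. (The true optimum is 35, so greedy overshoots here.)

41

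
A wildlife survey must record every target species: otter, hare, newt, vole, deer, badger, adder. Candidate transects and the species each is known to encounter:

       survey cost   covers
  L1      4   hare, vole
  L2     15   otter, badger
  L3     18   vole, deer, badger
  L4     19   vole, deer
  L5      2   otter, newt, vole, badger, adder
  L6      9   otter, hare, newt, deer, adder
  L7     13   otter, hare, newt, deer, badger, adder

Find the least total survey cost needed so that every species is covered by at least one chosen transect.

11

L5, L6 cover every species at survey cost 2 + 9 = 11.
Any cover uses at least 2 transects; among all covering selections none totals below 11.
Greedy by coverage-per-survey cost would pick L5, L1, L6 for 15 — worse than the optimum 11.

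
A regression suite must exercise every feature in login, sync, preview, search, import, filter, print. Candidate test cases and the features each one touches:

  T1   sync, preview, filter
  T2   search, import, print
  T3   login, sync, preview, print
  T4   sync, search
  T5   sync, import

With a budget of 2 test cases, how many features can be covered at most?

6

Choosing T1, T2 covers {sync, preview, search, import, filter, print} — 6 features.
No choice of 2 test cases does better; here login is left uncovered.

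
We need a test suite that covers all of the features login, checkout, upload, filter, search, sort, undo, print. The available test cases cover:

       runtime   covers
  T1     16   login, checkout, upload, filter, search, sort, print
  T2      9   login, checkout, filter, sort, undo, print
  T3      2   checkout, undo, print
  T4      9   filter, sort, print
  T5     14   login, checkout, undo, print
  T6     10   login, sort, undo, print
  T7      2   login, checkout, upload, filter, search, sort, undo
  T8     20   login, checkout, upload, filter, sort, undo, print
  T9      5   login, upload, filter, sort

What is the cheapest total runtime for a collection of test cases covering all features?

T3, T7 cover every feature at runtime 2 + 2 = 4.
Any cover uses at least 2 test cases; among all covering selections none totals below 4.

4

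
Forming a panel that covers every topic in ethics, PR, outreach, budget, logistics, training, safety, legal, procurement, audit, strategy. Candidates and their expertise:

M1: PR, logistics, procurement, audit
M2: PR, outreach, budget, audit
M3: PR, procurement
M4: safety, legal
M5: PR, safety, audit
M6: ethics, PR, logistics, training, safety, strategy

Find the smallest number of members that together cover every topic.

4

M1, M2, M4, M6 together cover {ethics, PR, outreach, budget, logistics, training, safety, legal, procurement, audit, strategy} — every topic.
No 3 of the 6 members cover everything (all 20 triples fall short), so 4 is minimum.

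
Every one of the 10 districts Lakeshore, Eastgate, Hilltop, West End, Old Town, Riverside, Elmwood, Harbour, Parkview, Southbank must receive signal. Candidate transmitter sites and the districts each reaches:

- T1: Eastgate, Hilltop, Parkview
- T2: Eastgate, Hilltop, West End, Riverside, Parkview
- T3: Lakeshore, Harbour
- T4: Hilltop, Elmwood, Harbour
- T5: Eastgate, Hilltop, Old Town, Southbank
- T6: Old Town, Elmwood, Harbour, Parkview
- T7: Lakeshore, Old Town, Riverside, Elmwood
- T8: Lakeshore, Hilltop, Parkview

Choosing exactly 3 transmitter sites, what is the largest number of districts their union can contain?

9

Choosing T2, T3, T5 covers {Lakeshore, Eastgate, Hilltop, West End, Old Town, Riverside, Harbour, Parkview, Southbank} — 9 districts.
No choice of 3 transmitter sites does better; here Elmwood is left uncovered.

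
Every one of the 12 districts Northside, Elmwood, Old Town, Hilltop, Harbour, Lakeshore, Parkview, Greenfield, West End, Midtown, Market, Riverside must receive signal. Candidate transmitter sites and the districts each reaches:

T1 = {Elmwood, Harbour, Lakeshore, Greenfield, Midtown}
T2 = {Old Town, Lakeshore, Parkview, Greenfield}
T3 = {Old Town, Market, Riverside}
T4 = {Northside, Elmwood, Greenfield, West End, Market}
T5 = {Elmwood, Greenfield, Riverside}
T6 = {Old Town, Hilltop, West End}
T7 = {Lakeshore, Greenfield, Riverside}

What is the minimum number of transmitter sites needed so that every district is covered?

T1, T2, T3, T4, T6 together cover {Northside, Elmwood, Old Town, Hilltop, Harbour, Lakeshore, Parkview, Greenfield, West End, Midtown, Market, Riverside} — every district.
No 4 of the 7 transmitter sites cover everything (all 35 size-4 selections fall short), so 5 is minimum.

5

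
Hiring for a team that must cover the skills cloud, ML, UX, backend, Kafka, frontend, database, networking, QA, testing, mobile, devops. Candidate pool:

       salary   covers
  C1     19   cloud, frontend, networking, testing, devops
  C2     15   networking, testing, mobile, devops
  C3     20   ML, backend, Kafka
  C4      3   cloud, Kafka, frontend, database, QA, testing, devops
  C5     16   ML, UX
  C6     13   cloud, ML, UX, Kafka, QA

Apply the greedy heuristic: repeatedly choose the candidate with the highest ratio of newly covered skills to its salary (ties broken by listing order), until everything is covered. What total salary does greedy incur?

51

Pick 1: C4 adds 7 new (cloud, Kafka, frontend, database, QA, testing, devops) at salary 3 (ratio 7/3).
Pick 2: C6 adds 2 new (ML, UX) at salary 13 (ratio 2/13).
Pick 3: C2 adds 2 new (networking, mobile) at salary 15 (ratio 2/15).
Pick 4: C3 adds 1 new (backend) at salary 20 (ratio 1/20).
Greedy total salary: 3 + 13 + 15 + 20 = 51.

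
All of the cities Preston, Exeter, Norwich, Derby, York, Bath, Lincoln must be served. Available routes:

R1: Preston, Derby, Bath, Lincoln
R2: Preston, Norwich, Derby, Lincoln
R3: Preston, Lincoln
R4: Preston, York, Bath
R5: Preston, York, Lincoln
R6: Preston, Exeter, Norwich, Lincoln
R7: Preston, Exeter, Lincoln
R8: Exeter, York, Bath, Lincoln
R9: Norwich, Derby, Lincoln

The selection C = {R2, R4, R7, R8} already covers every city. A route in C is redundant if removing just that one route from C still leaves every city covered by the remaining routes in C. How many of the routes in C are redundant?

Drop R2: Norwich, Derby uncovered — not redundant.
Drop R4: the rest still cover every city — redundant.
Drop R7: the rest still cover every city — redundant.
Drop R8: the rest still cover every city — redundant.
3 redundant: R4, R7, R8.

3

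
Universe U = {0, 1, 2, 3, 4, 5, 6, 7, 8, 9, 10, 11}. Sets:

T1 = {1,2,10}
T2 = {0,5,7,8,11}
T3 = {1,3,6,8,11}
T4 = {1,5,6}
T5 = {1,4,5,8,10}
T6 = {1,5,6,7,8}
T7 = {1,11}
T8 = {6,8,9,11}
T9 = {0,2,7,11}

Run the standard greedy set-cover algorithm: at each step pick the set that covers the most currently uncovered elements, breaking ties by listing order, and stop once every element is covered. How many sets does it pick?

Pick 1: T2 covers 5 new elements (0, 5, 7, 8, 11).
Pick 2: T1 covers 3 new elements (1, 2, 10).
Pick 3: T3 covers 2 new elements (3, 6).
Pick 4: T5 covers 1 new elements (4).
Pick 5: T8 covers 1 new elements (9).
Greedy uses 5 sets. (The true minimum is 4.)

5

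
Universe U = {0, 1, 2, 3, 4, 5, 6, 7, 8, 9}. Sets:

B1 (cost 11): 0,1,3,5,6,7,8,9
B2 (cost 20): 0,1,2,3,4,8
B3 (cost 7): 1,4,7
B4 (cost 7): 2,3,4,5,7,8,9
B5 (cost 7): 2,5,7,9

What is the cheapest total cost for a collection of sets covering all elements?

18

B1, B4 cover every element at cost 11 + 7 = 18.
Any cover uses at least 2 sets; among all covering selections none totals below 18.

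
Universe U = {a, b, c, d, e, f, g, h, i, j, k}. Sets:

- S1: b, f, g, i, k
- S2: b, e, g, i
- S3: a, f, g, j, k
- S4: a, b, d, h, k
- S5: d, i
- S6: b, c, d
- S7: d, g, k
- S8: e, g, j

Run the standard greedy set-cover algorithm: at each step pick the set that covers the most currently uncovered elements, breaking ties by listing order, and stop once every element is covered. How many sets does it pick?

Pick 1: S1 covers 5 new elements (b, f, g, i, k).
Pick 2: S4 covers 3 new elements (a, d, h).
Pick 3: S8 covers 2 new elements (e, j).
Pick 4: S6 covers 1 new elements (c).
Greedy uses 4 sets.

4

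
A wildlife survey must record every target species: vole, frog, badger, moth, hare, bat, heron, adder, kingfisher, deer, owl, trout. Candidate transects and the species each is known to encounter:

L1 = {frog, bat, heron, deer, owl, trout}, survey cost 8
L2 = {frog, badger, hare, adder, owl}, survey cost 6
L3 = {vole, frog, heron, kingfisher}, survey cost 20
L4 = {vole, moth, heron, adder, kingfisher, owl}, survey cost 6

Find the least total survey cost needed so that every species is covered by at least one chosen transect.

20

L1, L2, L4 cover every species at survey cost 8 + 6 + 6 = 20.
Any cover uses at least 3 transects; among all covering selections none totals below 20.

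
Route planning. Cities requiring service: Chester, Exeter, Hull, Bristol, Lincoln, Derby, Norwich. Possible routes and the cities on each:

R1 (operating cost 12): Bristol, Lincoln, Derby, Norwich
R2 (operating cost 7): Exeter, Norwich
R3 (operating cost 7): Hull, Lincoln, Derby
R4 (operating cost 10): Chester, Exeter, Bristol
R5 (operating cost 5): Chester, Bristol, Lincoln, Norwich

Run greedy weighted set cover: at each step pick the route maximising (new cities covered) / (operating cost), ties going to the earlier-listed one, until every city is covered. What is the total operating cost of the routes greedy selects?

Pick 1: R5 adds 4 new (Chester, Bristol, Lincoln, Norwich) at operating cost 5 (ratio 4/5).
Pick 2: R3 adds 2 new (Hull, Derby) at operating cost 7 (ratio 2/7).
Pick 3: R2 adds 1 new (Exeter) at operating cost 7 (ratio 1/7).
Greedy total operating cost: 5 + 7 + 7 = 19.

19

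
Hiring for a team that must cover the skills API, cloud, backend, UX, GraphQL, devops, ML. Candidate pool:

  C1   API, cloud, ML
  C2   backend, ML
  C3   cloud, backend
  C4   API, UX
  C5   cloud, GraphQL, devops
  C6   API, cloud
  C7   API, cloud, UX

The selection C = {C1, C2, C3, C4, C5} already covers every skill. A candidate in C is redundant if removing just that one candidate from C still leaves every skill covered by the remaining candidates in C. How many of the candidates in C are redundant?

Drop C1: the rest still cover every skill — redundant.
Drop C2: the rest still cover every skill — redundant.
Drop C3: the rest still cover every skill — redundant.
Drop C4: UX uncovered — not redundant.
Drop C5: GraphQL, devops uncovered — not redundant.
3 redundant: C1, C2, C3.

3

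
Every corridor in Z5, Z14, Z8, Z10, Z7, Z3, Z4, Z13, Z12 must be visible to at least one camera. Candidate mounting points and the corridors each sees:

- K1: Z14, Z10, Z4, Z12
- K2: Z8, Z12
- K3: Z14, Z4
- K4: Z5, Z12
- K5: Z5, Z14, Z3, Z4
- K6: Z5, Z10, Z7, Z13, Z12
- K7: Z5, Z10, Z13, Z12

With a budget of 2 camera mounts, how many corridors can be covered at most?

Choosing K5, K6 covers {Z5, Z14, Z10, Z7, Z3, Z4, Z13, Z12} — 8 corridors.
No choice of 2 camera mounts does better; here Z8 is left uncovered.

8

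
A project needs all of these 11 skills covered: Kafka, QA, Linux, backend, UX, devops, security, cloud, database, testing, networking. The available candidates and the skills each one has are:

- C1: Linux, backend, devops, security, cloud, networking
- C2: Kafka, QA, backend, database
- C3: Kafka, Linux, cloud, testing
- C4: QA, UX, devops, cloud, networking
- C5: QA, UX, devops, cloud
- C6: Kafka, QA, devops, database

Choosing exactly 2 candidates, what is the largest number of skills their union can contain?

9

Choosing C1, C2 covers {Kafka, QA, Linux, backend, devops, security, cloud, database, networking} — 9 skills.
No choice of 2 candidates does better; here UX, testing are left uncovered.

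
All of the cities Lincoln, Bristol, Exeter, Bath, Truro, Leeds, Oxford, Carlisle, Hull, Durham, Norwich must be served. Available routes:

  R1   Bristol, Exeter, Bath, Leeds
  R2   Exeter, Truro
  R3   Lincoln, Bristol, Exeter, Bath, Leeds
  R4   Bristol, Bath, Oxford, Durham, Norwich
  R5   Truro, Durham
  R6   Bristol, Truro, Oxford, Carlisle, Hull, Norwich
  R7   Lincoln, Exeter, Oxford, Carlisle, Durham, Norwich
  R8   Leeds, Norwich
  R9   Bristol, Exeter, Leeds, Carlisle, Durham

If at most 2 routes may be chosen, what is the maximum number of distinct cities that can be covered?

10

Choosing R3, R6 covers {Lincoln, Bristol, Exeter, Bath, Truro, Leeds, Oxford, Carlisle, Hull, Norwich} — 10 cities.
No choice of 2 routes does better; here Durham is left uncovered.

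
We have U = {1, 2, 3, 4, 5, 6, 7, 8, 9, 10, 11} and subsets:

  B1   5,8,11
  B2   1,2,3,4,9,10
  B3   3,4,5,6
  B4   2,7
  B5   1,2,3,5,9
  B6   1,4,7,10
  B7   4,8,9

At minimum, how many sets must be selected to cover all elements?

4

B1, B2, B3, B4 together cover {1, 2, 3, 4, 5, 6, 7, 8, 9, 10, 11} — every element.
No 3 of the 7 sets cover everything (all 35 triples fall short), so 4 is minimum.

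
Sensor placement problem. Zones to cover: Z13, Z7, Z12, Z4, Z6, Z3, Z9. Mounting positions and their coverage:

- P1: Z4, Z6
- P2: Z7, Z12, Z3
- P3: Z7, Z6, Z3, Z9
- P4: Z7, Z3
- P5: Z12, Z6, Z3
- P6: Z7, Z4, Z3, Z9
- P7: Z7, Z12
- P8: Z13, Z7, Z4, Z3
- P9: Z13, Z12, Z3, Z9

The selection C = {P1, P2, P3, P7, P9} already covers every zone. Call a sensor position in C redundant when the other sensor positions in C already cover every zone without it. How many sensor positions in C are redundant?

3

Drop P1: Z4 uncovered — not redundant.
Drop P2: the rest still cover every zone — redundant.
Drop P3: the rest still cover every zone — redundant.
Drop P7: the rest still cover every zone — redundant.
Drop P9: Z13 uncovered — not redundant.
3 redundant: P2, P3, P7.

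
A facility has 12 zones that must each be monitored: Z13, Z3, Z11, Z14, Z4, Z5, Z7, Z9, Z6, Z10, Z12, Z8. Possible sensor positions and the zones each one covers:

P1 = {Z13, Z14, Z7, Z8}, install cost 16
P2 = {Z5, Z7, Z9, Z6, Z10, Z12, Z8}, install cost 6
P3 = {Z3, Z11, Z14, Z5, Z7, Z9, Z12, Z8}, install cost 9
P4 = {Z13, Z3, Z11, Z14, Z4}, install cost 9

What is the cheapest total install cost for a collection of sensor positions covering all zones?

P2, P4 cover every zone at install cost 6 + 9 = 15.
Any cover uses at least 2 sensor positions; among all covering selections none totals below 15.

15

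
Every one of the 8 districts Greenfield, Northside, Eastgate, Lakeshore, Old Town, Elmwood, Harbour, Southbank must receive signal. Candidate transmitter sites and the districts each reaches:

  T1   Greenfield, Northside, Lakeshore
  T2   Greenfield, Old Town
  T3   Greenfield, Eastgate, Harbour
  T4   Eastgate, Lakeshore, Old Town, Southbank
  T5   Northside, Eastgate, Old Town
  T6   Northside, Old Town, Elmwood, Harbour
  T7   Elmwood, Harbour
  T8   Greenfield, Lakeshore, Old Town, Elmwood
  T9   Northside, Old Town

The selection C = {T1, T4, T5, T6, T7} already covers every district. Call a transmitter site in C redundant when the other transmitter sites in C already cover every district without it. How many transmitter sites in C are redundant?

3

Drop T1: Greenfield uncovered — not redundant.
Drop T4: Southbank uncovered — not redundant.
Drop T5: the rest still cover every district — redundant.
Drop T6: the rest still cover every district — redundant.
Drop T7: the rest still cover every district — redundant.
3 redundant: T5, T6, T7.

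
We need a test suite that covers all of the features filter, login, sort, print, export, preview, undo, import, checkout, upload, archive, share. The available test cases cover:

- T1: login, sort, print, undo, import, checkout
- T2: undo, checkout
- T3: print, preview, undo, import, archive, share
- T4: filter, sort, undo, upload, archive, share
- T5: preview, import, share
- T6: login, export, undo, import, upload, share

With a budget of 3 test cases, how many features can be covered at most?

Choosing T1, T3, T4 covers {filter, login, sort, print, preview, undo, import, checkout, upload, archive, share} — 11 features.
No choice of 3 test cases does better; here export is left uncovered.

11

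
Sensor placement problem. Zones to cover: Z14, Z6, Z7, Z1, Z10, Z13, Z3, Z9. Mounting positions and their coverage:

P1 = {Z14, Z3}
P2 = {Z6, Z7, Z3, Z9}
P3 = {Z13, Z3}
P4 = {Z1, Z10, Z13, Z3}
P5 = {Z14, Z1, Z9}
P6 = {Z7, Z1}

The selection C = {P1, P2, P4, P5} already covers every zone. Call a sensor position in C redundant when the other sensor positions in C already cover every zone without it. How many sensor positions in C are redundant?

Drop P1: the rest still cover every zone — redundant.
Drop P2: Z6, Z7 uncovered — not redundant.
Drop P4: Z10, Z13 uncovered — not redundant.
Drop P5: the rest still cover every zone — redundant.
2 redundant: P1, P5.

2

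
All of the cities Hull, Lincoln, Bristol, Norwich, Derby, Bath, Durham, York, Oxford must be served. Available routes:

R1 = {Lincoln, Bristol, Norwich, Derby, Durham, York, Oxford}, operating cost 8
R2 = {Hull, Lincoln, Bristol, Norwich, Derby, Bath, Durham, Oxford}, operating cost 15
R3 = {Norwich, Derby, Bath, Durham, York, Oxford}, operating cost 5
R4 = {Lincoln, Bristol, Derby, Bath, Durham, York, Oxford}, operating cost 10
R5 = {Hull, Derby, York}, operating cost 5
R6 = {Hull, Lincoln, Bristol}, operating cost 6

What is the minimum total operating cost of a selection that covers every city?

11

R3, R6 cover every city at operating cost 5 + 6 = 11.
Any cover uses at least 2 routes; among all covering selections none totals below 11.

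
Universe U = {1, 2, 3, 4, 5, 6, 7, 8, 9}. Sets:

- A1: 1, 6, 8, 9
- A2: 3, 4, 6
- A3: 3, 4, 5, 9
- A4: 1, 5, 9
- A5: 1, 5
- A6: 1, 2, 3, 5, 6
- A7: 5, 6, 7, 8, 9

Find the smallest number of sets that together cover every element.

3

A2, A6, A7 together cover {1, 2, 3, 4, 5, 6, 7, 8, 9} — every element.
No 2 of the 7 sets cover everything (all 21 pairs fall short), so 3 is minimum.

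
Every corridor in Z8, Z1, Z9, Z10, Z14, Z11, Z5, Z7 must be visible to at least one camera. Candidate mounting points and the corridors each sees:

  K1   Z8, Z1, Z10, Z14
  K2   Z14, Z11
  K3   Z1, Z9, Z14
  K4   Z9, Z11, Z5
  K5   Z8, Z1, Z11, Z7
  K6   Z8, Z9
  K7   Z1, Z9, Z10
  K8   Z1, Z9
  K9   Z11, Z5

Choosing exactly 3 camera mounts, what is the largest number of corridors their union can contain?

8

Choosing K1, K4, K5 covers {Z8, Z1, Z9, Z10, Z14, Z11, Z5, Z7} — 8 corridors.
That is all 8 corridors.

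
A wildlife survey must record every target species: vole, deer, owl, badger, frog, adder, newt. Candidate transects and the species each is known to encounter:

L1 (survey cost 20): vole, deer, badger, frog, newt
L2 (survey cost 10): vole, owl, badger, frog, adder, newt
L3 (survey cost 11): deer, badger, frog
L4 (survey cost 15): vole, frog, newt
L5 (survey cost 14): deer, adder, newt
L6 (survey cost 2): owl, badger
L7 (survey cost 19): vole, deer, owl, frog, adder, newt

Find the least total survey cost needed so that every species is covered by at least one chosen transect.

21

L2, L3 cover every species at survey cost 10 + 11 = 21.
Any cover uses at least 2 transects; among all covering selections none totals below 21.
Greedy by coverage-per-survey cost would pick L6, L2, L3 for 23 — worse than the optimum 21.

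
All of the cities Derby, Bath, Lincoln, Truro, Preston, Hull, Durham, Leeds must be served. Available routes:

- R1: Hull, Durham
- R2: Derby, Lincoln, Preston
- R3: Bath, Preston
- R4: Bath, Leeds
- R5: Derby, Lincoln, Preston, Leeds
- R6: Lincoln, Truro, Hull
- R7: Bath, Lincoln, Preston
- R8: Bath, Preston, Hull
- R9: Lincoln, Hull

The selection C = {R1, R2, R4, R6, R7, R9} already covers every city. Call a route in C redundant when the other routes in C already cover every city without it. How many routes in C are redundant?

Drop R1: Durham uncovered — not redundant.
Drop R2: Derby uncovered — not redundant.
Drop R4: Leeds uncovered — not redundant.
Drop R6: Truro uncovered — not redundant.
Drop R7: the rest still cover every city — redundant.
Drop R9: the rest still cover every city — redundant.
2 redundant: R7, R9.

2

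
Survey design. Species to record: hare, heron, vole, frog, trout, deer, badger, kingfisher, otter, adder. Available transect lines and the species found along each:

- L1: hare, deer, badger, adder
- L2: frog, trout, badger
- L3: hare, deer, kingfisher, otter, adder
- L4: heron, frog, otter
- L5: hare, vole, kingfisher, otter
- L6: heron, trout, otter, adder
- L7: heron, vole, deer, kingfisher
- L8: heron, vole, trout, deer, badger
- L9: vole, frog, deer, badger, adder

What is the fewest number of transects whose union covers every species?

3

L2, L3, L7 together cover {hare, heron, vole, frog, trout, deer, badger, kingfisher, otter, adder} — every species.
No 2 of the 9 transects cover everything (all 36 pairs fall short), so 3 is minimum.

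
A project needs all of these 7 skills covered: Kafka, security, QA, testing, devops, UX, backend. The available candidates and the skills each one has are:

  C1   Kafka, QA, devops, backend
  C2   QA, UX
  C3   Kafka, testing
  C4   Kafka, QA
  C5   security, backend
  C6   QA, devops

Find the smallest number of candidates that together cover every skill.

4

C1, C2, C3, C5 together cover {Kafka, security, QA, testing, devops, UX, backend} — every skill.
No 3 of the 6 candidates cover everything (all 20 triples fall short), so 4 is minimum.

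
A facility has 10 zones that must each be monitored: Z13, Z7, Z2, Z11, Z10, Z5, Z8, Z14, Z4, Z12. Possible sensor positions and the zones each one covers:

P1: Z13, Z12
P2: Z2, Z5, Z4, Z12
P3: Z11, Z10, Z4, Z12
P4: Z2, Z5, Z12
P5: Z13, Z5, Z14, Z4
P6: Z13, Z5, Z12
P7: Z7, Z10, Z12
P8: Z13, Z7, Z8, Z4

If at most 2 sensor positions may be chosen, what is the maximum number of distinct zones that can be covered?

Choosing P2, P8 covers {Z13, Z7, Z2, Z5, Z8, Z4, Z12} — 7 zones.
No choice of 2 sensor positions does better; here Z11, Z10, Z14 are left uncovered.

7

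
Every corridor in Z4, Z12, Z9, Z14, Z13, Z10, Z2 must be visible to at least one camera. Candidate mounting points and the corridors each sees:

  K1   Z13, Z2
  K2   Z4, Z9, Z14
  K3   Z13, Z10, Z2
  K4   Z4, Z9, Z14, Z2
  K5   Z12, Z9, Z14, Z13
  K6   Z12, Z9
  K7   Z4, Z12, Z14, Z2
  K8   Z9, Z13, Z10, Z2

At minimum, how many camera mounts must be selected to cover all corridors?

2

K7, K8 together cover {Z4, Z12, Z9, Z14, Z13, Z10, Z2} — every corridor.
No single camera mount contains all 7 corridors, so 2 is optimal.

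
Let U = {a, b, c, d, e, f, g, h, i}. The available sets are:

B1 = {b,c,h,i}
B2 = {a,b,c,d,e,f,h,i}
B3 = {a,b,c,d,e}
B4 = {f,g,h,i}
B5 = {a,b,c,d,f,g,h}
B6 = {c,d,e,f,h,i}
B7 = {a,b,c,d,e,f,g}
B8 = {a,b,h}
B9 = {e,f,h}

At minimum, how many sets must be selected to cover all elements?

2

B1, B7 together cover {a, b, c, d, e, f, g, h, i} — every element.
No single set contains all 9 elements, so 2 is optimal.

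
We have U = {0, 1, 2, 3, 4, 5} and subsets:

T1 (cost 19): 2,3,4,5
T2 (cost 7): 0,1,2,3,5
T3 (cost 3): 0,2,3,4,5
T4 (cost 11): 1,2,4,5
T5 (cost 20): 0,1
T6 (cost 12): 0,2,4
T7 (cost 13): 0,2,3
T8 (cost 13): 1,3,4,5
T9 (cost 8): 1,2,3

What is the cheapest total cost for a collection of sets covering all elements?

10

T2, T3 cover every element at cost 7 + 3 = 10.
Any cover uses at least 2 sets; among all covering selections none totals below 10.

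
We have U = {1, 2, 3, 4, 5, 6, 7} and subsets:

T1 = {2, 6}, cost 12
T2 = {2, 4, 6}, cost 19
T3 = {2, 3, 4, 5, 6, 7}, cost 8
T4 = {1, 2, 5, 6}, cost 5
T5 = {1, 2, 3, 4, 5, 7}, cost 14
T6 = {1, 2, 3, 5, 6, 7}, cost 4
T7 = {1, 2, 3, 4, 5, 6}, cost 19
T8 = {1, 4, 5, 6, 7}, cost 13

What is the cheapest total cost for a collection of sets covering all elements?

12

T3, T6 cover every element at cost 8 + 4 = 12.
Any cover uses at least 2 sets; among all covering selections none totals below 12.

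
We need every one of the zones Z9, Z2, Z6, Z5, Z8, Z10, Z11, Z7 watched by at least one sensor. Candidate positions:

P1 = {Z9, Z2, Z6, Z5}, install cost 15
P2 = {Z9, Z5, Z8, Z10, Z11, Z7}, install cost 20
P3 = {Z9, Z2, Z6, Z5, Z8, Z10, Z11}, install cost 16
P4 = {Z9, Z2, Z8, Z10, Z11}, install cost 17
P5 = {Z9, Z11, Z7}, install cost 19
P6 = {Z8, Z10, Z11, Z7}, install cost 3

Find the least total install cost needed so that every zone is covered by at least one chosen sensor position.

P1, P6 cover every zone at install cost 15 + 3 = 18.
Any cover uses at least 2 sensor positions; among all covering selections none totals below 18.

18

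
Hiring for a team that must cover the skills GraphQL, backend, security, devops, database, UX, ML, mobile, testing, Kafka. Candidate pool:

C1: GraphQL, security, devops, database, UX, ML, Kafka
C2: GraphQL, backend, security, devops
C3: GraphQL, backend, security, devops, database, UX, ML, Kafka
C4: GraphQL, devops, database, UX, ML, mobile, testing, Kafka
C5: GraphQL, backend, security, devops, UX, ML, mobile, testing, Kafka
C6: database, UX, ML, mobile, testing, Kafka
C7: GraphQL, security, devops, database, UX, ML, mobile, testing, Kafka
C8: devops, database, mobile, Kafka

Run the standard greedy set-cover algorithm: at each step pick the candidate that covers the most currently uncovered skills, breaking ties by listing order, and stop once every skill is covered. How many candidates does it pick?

Pick 1: C5 covers 9 new skills (GraphQL, backend, security, devops, UX, ML, mobile, testing, Kafka).
Pick 2: C1 covers 1 new skills (database).
Greedy uses 2 candidates.

2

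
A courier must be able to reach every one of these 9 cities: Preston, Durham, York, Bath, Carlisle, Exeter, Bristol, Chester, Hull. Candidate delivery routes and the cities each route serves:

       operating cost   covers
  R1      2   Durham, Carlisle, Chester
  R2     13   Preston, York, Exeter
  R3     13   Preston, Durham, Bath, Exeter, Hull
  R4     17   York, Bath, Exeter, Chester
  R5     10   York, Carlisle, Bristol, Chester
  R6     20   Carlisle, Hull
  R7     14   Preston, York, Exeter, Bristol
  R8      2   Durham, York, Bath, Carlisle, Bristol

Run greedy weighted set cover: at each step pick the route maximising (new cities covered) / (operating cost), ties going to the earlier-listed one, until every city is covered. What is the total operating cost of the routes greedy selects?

17

Pick 1: R8 adds 5 new (Durham, York, Bath, Carlisle, Bristol) at operating cost 2 (ratio 5/2).
Pick 2: R1 adds 1 new (Chester) at operating cost 2 (ratio 1/2).
Pick 3: R3 adds 3 new (Preston, Exeter, Hull) at operating cost 13 (ratio 3/13).
Greedy total operating cost: 2 + 2 + 13 = 17.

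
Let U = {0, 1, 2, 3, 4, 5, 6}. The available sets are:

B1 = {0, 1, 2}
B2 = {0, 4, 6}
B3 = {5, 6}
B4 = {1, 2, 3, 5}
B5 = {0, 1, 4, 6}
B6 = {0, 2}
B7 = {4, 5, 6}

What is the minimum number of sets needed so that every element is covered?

B2, B4 together cover {0, 1, 2, 3, 4, 5, 6} — every element.
No single set contains all 7 elements, so 2 is optimal.

2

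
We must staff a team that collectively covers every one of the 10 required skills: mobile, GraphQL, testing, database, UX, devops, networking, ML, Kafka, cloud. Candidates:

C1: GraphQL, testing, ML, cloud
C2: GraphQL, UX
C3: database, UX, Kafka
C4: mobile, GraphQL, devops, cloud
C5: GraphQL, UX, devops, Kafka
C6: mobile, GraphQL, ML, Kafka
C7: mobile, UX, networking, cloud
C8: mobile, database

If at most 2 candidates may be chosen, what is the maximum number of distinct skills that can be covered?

Choosing C1, C3 covers {GraphQL, testing, database, UX, ML, Kafka, cloud} — 7 skills.
No choice of 2 candidates does better; here mobile, devops, networking are left uncovered.

7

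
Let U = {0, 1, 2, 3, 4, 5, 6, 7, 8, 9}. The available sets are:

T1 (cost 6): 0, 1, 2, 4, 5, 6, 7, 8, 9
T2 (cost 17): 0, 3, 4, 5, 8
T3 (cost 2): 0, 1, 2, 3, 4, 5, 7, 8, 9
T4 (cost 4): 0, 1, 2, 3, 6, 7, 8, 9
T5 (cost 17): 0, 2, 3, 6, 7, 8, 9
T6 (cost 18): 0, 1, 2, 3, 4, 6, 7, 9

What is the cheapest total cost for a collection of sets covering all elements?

6

T3, T4 cover every element at cost 2 + 4 = 6.
Any cover uses at least 2 sets; among all covering selections none totals below 6.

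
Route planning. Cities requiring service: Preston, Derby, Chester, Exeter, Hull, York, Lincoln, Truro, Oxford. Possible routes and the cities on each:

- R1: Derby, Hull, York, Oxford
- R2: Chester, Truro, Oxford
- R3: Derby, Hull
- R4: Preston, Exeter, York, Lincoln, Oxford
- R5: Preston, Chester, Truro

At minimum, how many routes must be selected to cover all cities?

3

R1, R2, R4 together cover {Preston, Derby, Chester, Exeter, Hull, York, Lincoln, Truro, Oxford} — every city.
No 2 of the 5 routes cover everything (all 10 pairs fall short), so 3 is minimum.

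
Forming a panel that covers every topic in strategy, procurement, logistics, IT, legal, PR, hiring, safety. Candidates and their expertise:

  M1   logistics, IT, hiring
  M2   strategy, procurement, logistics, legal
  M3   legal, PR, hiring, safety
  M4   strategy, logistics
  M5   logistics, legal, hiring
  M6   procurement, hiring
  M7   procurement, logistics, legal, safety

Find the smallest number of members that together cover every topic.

3

M1, M2, M3 together cover {strategy, procurement, logistics, IT, legal, PR, hiring, safety} — every topic.
No 2 of the 7 members cover everything (all 21 pairs fall short), so 3 is minimum.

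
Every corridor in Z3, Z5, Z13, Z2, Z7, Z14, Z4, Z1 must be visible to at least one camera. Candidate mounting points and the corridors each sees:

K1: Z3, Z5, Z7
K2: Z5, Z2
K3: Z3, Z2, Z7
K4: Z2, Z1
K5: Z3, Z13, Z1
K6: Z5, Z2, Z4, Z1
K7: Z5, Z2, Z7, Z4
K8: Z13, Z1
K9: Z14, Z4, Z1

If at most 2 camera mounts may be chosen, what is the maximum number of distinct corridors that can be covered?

7

Choosing K5, K7 covers {Z3, Z5, Z13, Z2, Z7, Z4, Z1} — 7 corridors.
No choice of 2 camera mounts does better; here Z14 is left uncovered.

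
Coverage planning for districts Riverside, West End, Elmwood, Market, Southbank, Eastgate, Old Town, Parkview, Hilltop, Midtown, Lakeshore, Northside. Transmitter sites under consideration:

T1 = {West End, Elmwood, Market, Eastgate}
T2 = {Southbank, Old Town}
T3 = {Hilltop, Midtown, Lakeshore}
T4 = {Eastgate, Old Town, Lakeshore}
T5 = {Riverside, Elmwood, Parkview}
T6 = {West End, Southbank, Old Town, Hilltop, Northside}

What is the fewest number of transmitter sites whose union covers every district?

T1, T3, T5, T6 together cover {Riverside, West End, Elmwood, Market, Southbank, Eastgate, Old Town, Parkview, Hilltop, Midtown, Lakeshore, Northside} — every district.
No 3 of the 6 transmitter sites cover everything (all 20 triples fall short), so 4 is minimum.

4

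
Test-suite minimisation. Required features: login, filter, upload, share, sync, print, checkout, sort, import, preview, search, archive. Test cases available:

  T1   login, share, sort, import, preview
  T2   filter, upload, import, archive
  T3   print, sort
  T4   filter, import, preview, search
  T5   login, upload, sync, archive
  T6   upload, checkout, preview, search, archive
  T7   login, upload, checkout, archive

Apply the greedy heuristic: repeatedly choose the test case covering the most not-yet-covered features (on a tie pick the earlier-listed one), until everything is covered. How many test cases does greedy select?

Pick 1: T1 covers 5 new features (login, share, sort, import, preview).
Pick 2: T6 covers 4 new features (upload, checkout, search, archive).
Pick 3: T2 covers 1 new features (filter).
Pick 4: T3 covers 1 new features (print).
Pick 5: T5 covers 1 new features (sync).
Greedy uses 5 test cases.

5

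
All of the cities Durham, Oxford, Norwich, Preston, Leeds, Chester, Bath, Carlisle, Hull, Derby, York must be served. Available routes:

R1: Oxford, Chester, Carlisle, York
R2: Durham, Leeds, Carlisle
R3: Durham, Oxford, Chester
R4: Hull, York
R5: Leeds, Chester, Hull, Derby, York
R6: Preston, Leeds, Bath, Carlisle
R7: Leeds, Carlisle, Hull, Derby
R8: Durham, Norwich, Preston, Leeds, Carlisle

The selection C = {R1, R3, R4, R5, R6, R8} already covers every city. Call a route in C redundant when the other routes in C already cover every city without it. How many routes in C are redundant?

Drop R1: the rest still cover every city — redundant.
Drop R3: the rest still cover every city — redundant.
Drop R4: the rest still cover every city — redundant.
Drop R5: Derby uncovered — not redundant.
Drop R6: Bath uncovered — not redundant.
Drop R8: Norwich uncovered — not redundant.
3 redundant: R1, R3, R4.

3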